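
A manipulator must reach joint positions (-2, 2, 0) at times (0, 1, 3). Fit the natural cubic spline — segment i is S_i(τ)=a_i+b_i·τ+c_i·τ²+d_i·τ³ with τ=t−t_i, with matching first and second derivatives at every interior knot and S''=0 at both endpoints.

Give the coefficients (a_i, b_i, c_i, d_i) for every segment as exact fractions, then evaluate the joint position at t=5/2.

Δ: Δ0=4, Δ1=-1
row 1: diag=6, rhs=-30; c'=1/3, d'=-5
back: M1=-5
M: M0=0, M1=-5, M2=0
seg 0: a=-2, c=M0/2=0, d=(M1−M0)/(6·1)=-5/6, b=Δ0−h0·(2M0+M1)/6=29/6
seg 1: a=2, c=M1/2=-5/2, d=(M2−M1)/(6·2)=5/12, b=Δ1−h1·(2M1+M2)/6=7/3
t_q=5/2 → seg 1, τ=3/2; S=2+7/3·τ+-5/2·τ²+5/12·τ³=41/32

  seg 0: a=-2 b=29/6 c=0 d=-5/6
  seg 1: a=2 b=7/3 c=-5/2 d=5/12
S(5/2) = 41/32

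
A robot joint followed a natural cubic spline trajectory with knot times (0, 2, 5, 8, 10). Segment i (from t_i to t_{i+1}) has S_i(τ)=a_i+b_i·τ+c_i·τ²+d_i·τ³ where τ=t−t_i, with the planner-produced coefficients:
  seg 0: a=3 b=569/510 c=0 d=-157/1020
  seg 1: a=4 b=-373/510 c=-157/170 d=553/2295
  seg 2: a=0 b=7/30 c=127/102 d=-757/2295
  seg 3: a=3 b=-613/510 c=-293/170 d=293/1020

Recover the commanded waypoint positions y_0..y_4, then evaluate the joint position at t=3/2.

y_0=3 y_1=4 y_2=0 y_3=3 y_4=-4
S(3/2) = 11299/2720

y_0 = S_0(0) = a_0 = 3
y_1 = S_1(0) = a_1 = 4
y_2 = S_2(0) = a_2 = 0
y_3 = S_3(0) = a_3 = 3
y_4 = S_3(2) = -4
t_q=3/2 is in segment 0 (τ=3/2); S_0(τ)=11299/2720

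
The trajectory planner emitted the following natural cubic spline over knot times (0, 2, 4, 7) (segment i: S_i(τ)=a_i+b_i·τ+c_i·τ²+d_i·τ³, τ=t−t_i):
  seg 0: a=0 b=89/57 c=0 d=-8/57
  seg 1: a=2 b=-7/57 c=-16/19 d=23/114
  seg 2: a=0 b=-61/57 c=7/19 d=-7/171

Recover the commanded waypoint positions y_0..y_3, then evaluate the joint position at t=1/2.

y_0 = S_0(0) = a_0 = 0
y_1 = S_1(0) = a_1 = 2
y_2 = S_2(0) = a_2 = 0
y_3 = S_2(3) = -1
t_q=1/2 is in segment 0 (τ=1/2); S_0(τ)=29/38

y_0=0 y_1=2 y_2=0 y_3=-1
S(1/2) = 29/38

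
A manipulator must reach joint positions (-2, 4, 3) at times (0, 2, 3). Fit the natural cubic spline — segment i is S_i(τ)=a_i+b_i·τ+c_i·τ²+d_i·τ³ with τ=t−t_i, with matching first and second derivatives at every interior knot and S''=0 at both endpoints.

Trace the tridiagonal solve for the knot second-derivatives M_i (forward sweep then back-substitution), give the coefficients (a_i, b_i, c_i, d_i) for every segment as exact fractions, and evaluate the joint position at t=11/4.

Δ: Δ0=3, Δ1=-1
row 1: diag=6, rhs=-24; c'=1/6, d'=-4
back: M1=-4
M: M0=0, M1=-4, M2=0
seg 0: a=-2, c=M0/2=0, d=(M1−M0)/(6·2)=-1/3, b=Δ0−h0·(2M0+M1)/6=13/3
seg 1: a=4, c=M1/2=-2, d=(M2−M1)/(6·1)=2/3, b=Δ1−h1·(2M1+M2)/6=1/3
t_q=11/4 → seg 1, τ=3/4; S=4+1/3·τ+-2·τ²+2/3·τ³=109/32

  seg 0: a=-2 b=13/3 c=0 d=-1/3
  seg 1: a=4 b=1/3 c=-2 d=2/3
S(11/4) = 109/32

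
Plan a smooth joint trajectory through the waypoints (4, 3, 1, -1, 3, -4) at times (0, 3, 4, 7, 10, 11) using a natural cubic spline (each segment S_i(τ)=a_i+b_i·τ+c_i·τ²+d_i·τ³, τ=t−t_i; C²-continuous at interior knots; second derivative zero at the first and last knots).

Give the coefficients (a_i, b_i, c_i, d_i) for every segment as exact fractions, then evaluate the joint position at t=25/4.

Δ: Δ0=-1/3, Δ1=-2, Δ2=-2/3, Δ3=4/3, Δ4=-7
row 1: diag=8, rhs=-10; c'=1/8, d'=-5/4
row 2: denom=8−1·1/8=63/8; d'=(8−1·-5/4)/(63/8)=74/63
row 3: denom=12−3·8/21=76/7; d'=(12−3·74/63)/(76/7)=89/114
row 4: denom=8−3·21/76=545/76; d'=(-50−3·89/114)/(545/76)=-3978/545
back: M4=-3978/545
back: M3=89/114−21/76·-3978/545=4574/1635
back: M2=74/63−8/21·4574/1635=178/1635
back: M1=-5/4−1/8·178/1635=-2066/1635
M: M0=0, M1=-2066/1635, M2=178/1635, M3=4574/1635, M4=-3978/545, M5=0
seg 0: a=4, c=M0/2=0, d=(M1−M0)/(6·3)=-1033/14715, b=Δ0−h0·(2M0+M1)/6=488/1635
seg 1: a=3, c=M1/2=-1033/1635, d=(M2−M1)/(6·1)=374/1635, b=Δ1−h1·(2M1+M2)/6=-2611/1635
seg 2: a=1, c=M2/2=89/1635, d=(M3−M2)/(6·3)=2198/14715, b=Δ2−h2·(2M2+M3)/6=-237/109
seg 3: a=-1, c=M3/2=2287/1635, d=(M4−M3)/(6·3)=-8254/14715, b=Δ3−h3·(2M3+M4)/6=1191/545
seg 4: a=3, c=M4/2=-1989/545, d=(M5−M4)/(6·1)=663/545, b=Δ4−h4·(2M4+M5)/6=-2489/545
t_q=25/4 → seg 2, τ=9/4; S=1+-237/109·τ+89/1635·τ²+2198/14715·τ³=-33401/17440

  seg 0: a=4 b=488/1635 c=0 d=-1033/14715
  seg 1: a=3 b=-2611/1635 c=-1033/1635 d=374/1635
  seg 2: a=1 b=-237/109 c=89/1635 d=2198/14715
  seg 3: a=-1 b=1191/545 c=2287/1635 d=-8254/14715
  seg 4: a=3 b=-2489/545 c=-1989/545 d=663/545
S(25/4) = -33401/17440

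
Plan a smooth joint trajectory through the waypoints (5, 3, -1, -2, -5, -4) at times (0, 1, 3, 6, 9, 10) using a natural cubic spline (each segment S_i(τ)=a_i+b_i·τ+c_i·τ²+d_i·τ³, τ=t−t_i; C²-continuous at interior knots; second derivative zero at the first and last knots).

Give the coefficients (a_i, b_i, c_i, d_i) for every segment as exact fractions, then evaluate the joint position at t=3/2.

  seg 0: a=5 b=-4261/2220 c=0 d=-179/2220
  seg 1: a=3 b=-2399/1110 c=-179/740 d=179/1110
  seg 2: a=-1 b=-265/222 c=537/740 d=-79/540
  seg 3: a=-2 b=-1753/2220 c=-328/555 d=3469/19980
  seg 4: a=-5 b=391/1110 c=719/740 d=-719/2220
S(3/2) = 2781/1480

Δ: Δ0=-2, Δ1=-2, Δ2=-1/3, Δ3=-1, Δ4=1
row 1: diag=6, rhs=0; c'=1/3, d'=0
row 2: denom=10−2·1/3=28/3; d'=(10−2·0)/(28/3)=15/14
row 3: denom=12−3·9/28=309/28; d'=(-4−3·15/14)/(309/28)=-202/309
row 4: denom=8−3·28/103=740/103; d'=(12−3·-202/309)/(740/103)=719/370
back: M4=719/370
back: M3=-202/309−28/103·719/370=-656/555
back: M2=15/14−9/28·-656/555=537/370
back: M1=0−1/3·537/370=-179/370
M: M0=0, M1=-179/370, M2=537/370, M3=-656/555, M4=719/370, M5=0
seg 0: a=5, c=M0/2=0, d=(M1−M0)/(6·1)=-179/2220, b=Δ0−h0·(2M0+M1)/6=-4261/2220
seg 1: a=3, c=M1/2=-179/740, d=(M2−M1)/(6·2)=179/1110, b=Δ1−h1·(2M1+M2)/6=-2399/1110
seg 2: a=-1, c=M2/2=537/740, d=(M3−M2)/(6·3)=-79/540, b=Δ2−h2·(2M2+M3)/6=-265/222
seg 3: a=-2, c=M3/2=-328/555, d=(M4−M3)/(6·3)=3469/19980, b=Δ3−h3·(2M3+M4)/6=-1753/2220
seg 4: a=-5, c=M4/2=719/740, d=(M5−M4)/(6·1)=-719/2220, b=Δ4−h4·(2M4+M5)/6=391/1110
t_q=3/2 → seg 1, τ=1/2; S=3+-2399/1110·τ+-179/740·τ²+179/1110·τ³=2781/1480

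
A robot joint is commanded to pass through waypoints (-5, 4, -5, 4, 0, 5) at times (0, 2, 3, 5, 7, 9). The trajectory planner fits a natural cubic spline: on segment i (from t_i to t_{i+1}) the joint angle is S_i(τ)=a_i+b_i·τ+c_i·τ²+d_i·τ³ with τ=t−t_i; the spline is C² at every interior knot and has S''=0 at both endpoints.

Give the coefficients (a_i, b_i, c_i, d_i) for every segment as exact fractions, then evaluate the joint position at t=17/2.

  seg 0: a=-5 b=9653/954 c=0 d=-670/477
  seg 1: a=4 b=-6427/954 c=-1340/159 d=5881/954
  seg 2: a=-5 b=-2432/477 c=1067/106 d=-10049/3816
  seg 3: a=4 b=3401/954 c=-3647/636 d=704/477
  seg 4: a=0 b=-1585/954 c=1985/636 d=-1985/3816
S(17/2) = 28235/10176

Δ: Δ0=9/2, Δ1=-9, Δ2=9/2, Δ3=-2, Δ4=5/2
row 1: diag=6, rhs=-81; c'=1/6, d'=-27/2
row 2: denom=6−1·1/6=35/6; d'=(81−1·-27/2)/(35/6)=81/5
row 3: denom=8−2·12/35=256/35; d'=(-39−2·81/5)/(256/35)=-2499/256
row 4: denom=8−2·35/128=477/64; d'=(27−2·-2499/256)/(477/64)=1985/318
back: M4=1985/318
back: M3=-2499/256−35/128·1985/318=-3647/318
back: M2=81/5−12/35·-3647/318=1067/53
back: M1=-27/2−1/6·1067/53=-2680/159
M: M0=0, M1=-2680/159, M2=1067/53, M3=-3647/318, M4=1985/318, M5=0
seg 0: a=-5, c=M0/2=0, d=(M1−M0)/(6·2)=-670/477, b=Δ0−h0·(2M0+M1)/6=9653/954
seg 1: a=4, c=M1/2=-1340/159, d=(M2−M1)/(6·1)=5881/954, b=Δ1−h1·(2M1+M2)/6=-6427/954
seg 2: a=-5, c=M2/2=1067/106, d=(M3−M2)/(6·2)=-10049/3816, b=Δ2−h2·(2M2+M3)/6=-2432/477
seg 3: a=4, c=M3/2=-3647/636, d=(M4−M3)/(6·2)=704/477, b=Δ3−h3·(2M3+M4)/6=3401/954
seg 4: a=0, c=M4/2=1985/636, d=(M5−M4)/(6·2)=-1985/3816, b=Δ4−h4·(2M4+M5)/6=-1585/954
t_q=17/2 → seg 4, τ=3/2; S=0+-1585/954·τ+1985/636·τ²+-1985/3816·τ³=28235/10176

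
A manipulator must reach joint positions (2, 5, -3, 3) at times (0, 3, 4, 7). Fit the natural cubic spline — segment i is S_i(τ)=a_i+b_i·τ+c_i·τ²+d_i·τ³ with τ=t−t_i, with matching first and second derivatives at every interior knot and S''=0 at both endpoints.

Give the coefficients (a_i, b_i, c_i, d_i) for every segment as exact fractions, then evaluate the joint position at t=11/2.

  seg 0: a=2 b=103/21 c=0 d=-82/189
  seg 1: a=5 b=-143/21 c=-82/21 d=19/7
  seg 2: a=-3 b=-136/21 c=89/21 d=-89/189
S(11/2) = -267/56

Δ: Δ0=1, Δ1=-8, Δ2=2
row 1: diag=8, rhs=-54; c'=1/8, d'=-27/4
row 2: denom=8−1·1/8=63/8; d'=(60−1·-27/4)/(63/8)=178/21
back: M2=178/21
back: M1=-27/4−1/8·178/21=-164/21
M: M0=0, M1=-164/21, M2=178/21, M3=0
seg 0: a=2, c=M0/2=0, d=(M1−M0)/(6·3)=-82/189, b=Δ0−h0·(2M0+M1)/6=103/21
seg 1: a=5, c=M1/2=-82/21, d=(M2−M1)/(6·1)=19/7, b=Δ1−h1·(2M1+M2)/6=-143/21
seg 2: a=-3, c=M2/2=89/21, d=(M3−M2)/(6·3)=-89/189, b=Δ2−h2·(2M2+M3)/6=-136/21
t_q=11/2 → seg 2, τ=3/2; S=-3+-136/21·τ+89/21·τ²+-89/189·τ³=-267/56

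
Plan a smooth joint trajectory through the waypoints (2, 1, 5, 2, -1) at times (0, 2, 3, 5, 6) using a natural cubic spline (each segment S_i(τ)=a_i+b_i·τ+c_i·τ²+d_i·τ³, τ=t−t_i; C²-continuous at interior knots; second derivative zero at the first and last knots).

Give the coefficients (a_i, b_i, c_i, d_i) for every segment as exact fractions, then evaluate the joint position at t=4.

  seg 0: a=2 b=-147/62 c=0 d=29/62
  seg 1: a=1 b=201/62 c=87/31 d=-127/62
  seg 2: a=5 b=84/31 c=-207/62 d=153/248
  seg 3: a=2 b=-201/62 c=45/124 d=-15/124
S(4) = 1237/248

Δ: Δ0=-1/2, Δ1=4, Δ2=-3/2, Δ3=-3
row 1: diag=6, rhs=27; c'=1/6, d'=9/2
row 2: denom=6−1·1/6=35/6; d'=(-33−1·9/2)/(35/6)=-45/7
row 3: denom=6−2·12/35=186/35; d'=(-9−2·-45/7)/(186/35)=45/62
back: M3=45/62
back: M2=-45/7−12/35·45/62=-207/31
back: M1=9/2−1/6·-207/31=174/31
M: M0=0, M1=174/31, M2=-207/31, M3=45/62, M4=0
seg 0: a=2, c=M0/2=0, d=(M1−M0)/(6·2)=29/62, b=Δ0−h0·(2M0+M1)/6=-147/62
seg 1: a=1, c=M1/2=87/31, d=(M2−M1)/(6·1)=-127/62, b=Δ1−h1·(2M1+M2)/6=201/62
seg 2: a=5, c=M2/2=-207/62, d=(M3−M2)/(6·2)=153/248, b=Δ2−h2·(2M2+M3)/6=84/31
seg 3: a=2, c=M3/2=45/124, d=(M4−M3)/(6·1)=-15/124, b=Δ3−h3·(2M3+M4)/6=-201/62
t_q=4 → seg 2, τ=1; S=5+84/31·τ+-207/62·τ²+153/248·τ³=1237/248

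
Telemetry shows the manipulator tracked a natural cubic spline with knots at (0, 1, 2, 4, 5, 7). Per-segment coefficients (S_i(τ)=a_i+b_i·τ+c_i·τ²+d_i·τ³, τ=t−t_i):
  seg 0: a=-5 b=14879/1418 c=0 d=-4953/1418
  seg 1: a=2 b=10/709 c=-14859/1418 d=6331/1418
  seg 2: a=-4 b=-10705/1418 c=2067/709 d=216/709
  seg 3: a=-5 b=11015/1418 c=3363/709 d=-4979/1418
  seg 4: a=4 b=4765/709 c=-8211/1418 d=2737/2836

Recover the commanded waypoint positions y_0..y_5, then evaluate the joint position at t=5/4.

y_0=-5 y_1=2 y_2=-4 y_3=-5 y_4=4 y_5=2
S(5/4) = 128719/90752

y_0 = S_0(0) = a_0 = -5
y_1 = S_1(0) = a_1 = 2
y_2 = S_2(0) = a_2 = -4
y_3 = S_3(0) = a_3 = -5
y_4 = S_4(0) = a_4 = 4
y_5 = S_4(2) = 2
t_q=5/4 is in segment 1 (τ=1/4); S_1(τ)=128719/90752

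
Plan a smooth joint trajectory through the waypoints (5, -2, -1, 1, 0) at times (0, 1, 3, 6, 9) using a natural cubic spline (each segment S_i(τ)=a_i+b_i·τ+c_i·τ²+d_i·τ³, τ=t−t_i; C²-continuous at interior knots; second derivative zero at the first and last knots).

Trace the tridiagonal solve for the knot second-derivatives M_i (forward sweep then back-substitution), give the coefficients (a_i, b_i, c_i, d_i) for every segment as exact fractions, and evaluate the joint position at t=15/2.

Δ: Δ0=-7, Δ1=1/2, Δ2=2/3, Δ3=-1/3
row 1: diag=6, rhs=45; c'=1/3, d'=15/2
row 2: denom=10−2·1/3=28/3; d'=(1−2·15/2)/(28/3)=-3/2
row 3: denom=12−3·9/28=309/28; d'=(-6−3·-3/2)/(309/28)=-14/103
back: M3=-14/103
back: M2=-3/2−9/28·-14/103=-150/103
back: M1=15/2−1/3·-150/103=1645/206
M: M0=0, M1=1645/206, M2=-150/103, M3=-14/103, M4=0
seg 0: a=5, c=M0/2=0, d=(M1−M0)/(6·1)=1645/1236, b=Δ0−h0·(2M0+M1)/6=-10297/1236
seg 1: a=-2, c=M1/2=1645/412, d=(M2−M1)/(6·2)=-1945/2472, b=Δ1−h1·(2M1+M2)/6=-2681/618
seg 2: a=-1, c=M2/2=-75/103, d=(M3−M2)/(6·3)=68/927, b=Δ2−h2·(2M2+M3)/6=677/309
seg 3: a=1, c=M3/2=-7/103, d=(M4−M3)/(6·3)=7/927, b=Δ3−h3·(2M3+M4)/6=-61/309
t_q=15/2 → seg 3, τ=3/2; S=1+-61/309·τ+-7/103·τ²+7/927·τ³=475/824

  seg 0: a=5 b=-10297/1236 c=0 d=1645/1236
  seg 1: a=-2 b=-2681/618 c=1645/412 d=-1945/2472
  seg 2: a=-1 b=677/309 c=-75/103 d=68/927
  seg 3: a=1 b=-61/309 c=-7/103 d=7/927
S(15/2) = 475/824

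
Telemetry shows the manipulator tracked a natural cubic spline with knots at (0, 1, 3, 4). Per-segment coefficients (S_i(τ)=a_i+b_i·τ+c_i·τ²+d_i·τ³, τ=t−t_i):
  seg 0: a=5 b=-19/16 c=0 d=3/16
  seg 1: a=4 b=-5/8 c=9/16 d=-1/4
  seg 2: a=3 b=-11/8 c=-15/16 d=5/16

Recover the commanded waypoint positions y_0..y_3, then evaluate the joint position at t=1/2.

y_0=5 y_1=4 y_2=3 y_3=1
S(1/2) = 567/128

y_0 = S_0(0) = a_0 = 5
y_1 = S_1(0) = a_1 = 4
y_2 = S_2(0) = a_2 = 3
y_3 = S_2(1) = 1
t_q=1/2 is in segment 0 (τ=1/2); S_0(τ)=567/128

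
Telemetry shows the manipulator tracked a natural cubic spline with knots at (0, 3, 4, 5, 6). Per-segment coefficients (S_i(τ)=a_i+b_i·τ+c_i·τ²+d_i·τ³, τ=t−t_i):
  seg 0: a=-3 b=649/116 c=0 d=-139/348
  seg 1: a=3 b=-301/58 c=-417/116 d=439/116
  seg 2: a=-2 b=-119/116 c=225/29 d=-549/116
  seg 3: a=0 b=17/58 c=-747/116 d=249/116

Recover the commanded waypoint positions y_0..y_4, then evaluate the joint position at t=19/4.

y_0=-3 y_1=3 y_2=-2 y_3=0 y_4=-4
S(19/4) = -2983/7424

y_0 = S_0(0) = a_0 = -3
y_1 = S_1(0) = a_1 = 3
y_2 = S_2(0) = a_2 = -2
y_3 = S_3(0) = a_3 = 0
y_4 = S_3(1) = -4
t_q=19/4 is in segment 2 (τ=3/4); S_2(τ)=-2983/7424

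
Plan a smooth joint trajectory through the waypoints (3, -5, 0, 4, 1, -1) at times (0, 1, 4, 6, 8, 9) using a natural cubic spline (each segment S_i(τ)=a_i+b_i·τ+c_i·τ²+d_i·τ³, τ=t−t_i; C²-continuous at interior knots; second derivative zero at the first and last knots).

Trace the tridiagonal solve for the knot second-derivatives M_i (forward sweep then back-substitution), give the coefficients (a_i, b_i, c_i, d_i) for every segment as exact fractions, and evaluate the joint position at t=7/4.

Δ: Δ0=-8, Δ1=5/3, Δ2=2, Δ3=-3/2, Δ4=-2
row 1: diag=8, rhs=58; c'=3/8, d'=29/4
row 2: denom=10−3·3/8=71/8; d'=(2−3·29/4)/(71/8)=-158/71
row 3: denom=8−2·16/71=536/71; d'=(-21−2·-158/71)/(536/71)=-1175/536
row 4: denom=6−2·71/268=733/134; d'=(-3−2·-1175/536)/(733/134)=371/1466
back: M4=371/1466
back: M3=-1175/536−71/268·371/1466=-1656/733
back: M2=-158/71−16/71·-1656/733=-1258/733
back: M1=29/4−3/8·-1258/733=5786/733
M: M0=0, M1=5786/733, M2=-1258/733, M3=-1656/733, M4=371/1466, M5=0
seg 0: a=3, c=M0/2=0, d=(M1−M0)/(6·1)=2893/2199, b=Δ0−h0·(2M0+M1)/6=-20485/2199
seg 1: a=-5, c=M1/2=2893/733, d=(M2−M1)/(6·3)=-1174/2199, b=Δ1−h1·(2M1+M2)/6=-11806/2199
seg 2: a=0, c=M2/2=-629/733, d=(M3−M2)/(6·2)=-199/4398, b=Δ2−h2·(2M2+M3)/6=8570/2199
seg 3: a=4, c=M3/2=-828/733, d=(M4−M3)/(6·2)=3683/17592, b=Δ3−h3·(2M3+M4)/6=-172/2199
seg 4: a=1, c=M4/2=371/2932, d=(M5−M4)/(6·1)=-371/8796, b=Δ4−h4·(2M4+M5)/6=-9167/4398
t_q=7/4 → seg 1, τ=3/4; S=-5+-11806/2199·τ+2893/733·τ²+-1174/2199·τ³=-164937/23456

  seg 0: a=3 b=-20485/2199 c=0 d=2893/2199
  seg 1: a=-5 b=-11806/2199 c=2893/733 d=-1174/2199
  seg 2: a=0 b=8570/2199 c=-629/733 d=-199/4398
  seg 3: a=4 b=-172/2199 c=-828/733 d=3683/17592
  seg 4: a=1 b=-9167/4398 c=371/2932 d=-371/8796
S(7/4) = -164937/23456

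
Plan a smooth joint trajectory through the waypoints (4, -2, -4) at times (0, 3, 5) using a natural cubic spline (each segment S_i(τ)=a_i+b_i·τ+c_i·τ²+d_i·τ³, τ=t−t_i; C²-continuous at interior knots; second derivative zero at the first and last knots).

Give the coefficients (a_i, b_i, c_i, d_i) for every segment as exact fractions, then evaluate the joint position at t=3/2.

  seg 0: a=4 b=-23/10 c=0 d=1/30
  seg 1: a=-2 b=-7/5 c=3/10 d=-1/20
S(3/2) = 53/80

Δ: Δ0=-2, Δ1=-1
row 1: diag=10, rhs=6; c'=1/5, d'=3/5
back: M1=3/5
M: M0=0, M1=3/5, M2=0
seg 0: a=4, c=M0/2=0, d=(M1−M0)/(6·3)=1/30, b=Δ0−h0·(2M0+M1)/6=-23/10
seg 1: a=-2, c=M1/2=3/10, d=(M2−M1)/(6·2)=-1/20, b=Δ1−h1·(2M1+M2)/6=-7/5
t_q=3/2 → seg 0, τ=3/2; S=4+-23/10·τ+0·τ²+1/30·τ³=53/80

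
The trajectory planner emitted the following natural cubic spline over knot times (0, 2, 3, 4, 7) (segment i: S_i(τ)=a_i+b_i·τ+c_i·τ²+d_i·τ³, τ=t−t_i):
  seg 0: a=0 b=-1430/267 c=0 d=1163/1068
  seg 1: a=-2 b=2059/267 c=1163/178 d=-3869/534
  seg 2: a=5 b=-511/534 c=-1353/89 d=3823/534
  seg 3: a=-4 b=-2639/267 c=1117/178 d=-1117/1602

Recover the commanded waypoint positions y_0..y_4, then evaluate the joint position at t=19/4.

y_0=0 y_1=-2 y_2=5 y_3=-4 y_4=4
S(19/4) = -93155/11392

y_0 = S_0(0) = a_0 = 0
y_1 = S_1(0) = a_1 = -2
y_2 = S_2(0) = a_2 = 5
y_3 = S_3(0) = a_3 = -4
y_4 = S_3(3) = 4
t_q=19/4 is in segment 3 (τ=3/4); S_3(τ)=-93155/11392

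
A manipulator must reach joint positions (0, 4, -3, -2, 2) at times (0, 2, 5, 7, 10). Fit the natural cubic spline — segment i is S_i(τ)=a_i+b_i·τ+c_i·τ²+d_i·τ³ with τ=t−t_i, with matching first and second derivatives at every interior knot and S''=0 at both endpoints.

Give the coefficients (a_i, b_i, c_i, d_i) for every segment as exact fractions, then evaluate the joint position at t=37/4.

  seg 0: a=0 b=1366/435 c=0 d=-124/435
  seg 1: a=4 b=-122/435 c=-248/145 d=1339/3915
  seg 2: a=-3 b=-569/435 c=119/87 d=-269/1160
  seg 3: a=-2 b=1201/870 c=-41/1740 d=41/15660
S(37/4) = 7547/7424

Δ: Δ0=2, Δ1=-7/3, Δ2=1/2, Δ3=4/3
row 1: diag=10, rhs=-26; c'=3/10, d'=-13/5
row 2: denom=10−3·3/10=91/10; d'=(17−3·-13/5)/(91/10)=248/91
row 3: denom=10−2·20/91=870/91; d'=(5−2·248/91)/(870/91)=-41/870
back: M3=-41/870
back: M2=248/91−20/91·-41/870=238/87
back: M1=-13/5−3/10·238/87=-496/145
M: M0=0, M1=-496/145, M2=238/87, M3=-41/870, M4=0
seg 0: a=0, c=M0/2=0, d=(M1−M0)/(6·2)=-124/435, b=Δ0−h0·(2M0+M1)/6=1366/435
seg 1: a=4, c=M1/2=-248/145, d=(M2−M1)/(6·3)=1339/3915, b=Δ1−h1·(2M1+M2)/6=-122/435
seg 2: a=-3, c=M2/2=119/87, d=(M3−M2)/(6·2)=-269/1160, b=Δ2−h2·(2M2+M3)/6=-569/435
seg 3: a=-2, c=M3/2=-41/1740, d=(M4−M3)/(6·3)=41/15660, b=Δ3−h3·(2M3+M4)/6=1201/870
t_q=37/4 → seg 3, τ=9/4; S=-2+1201/870·τ+-41/1740·τ²+41/15660·τ³=7547/7424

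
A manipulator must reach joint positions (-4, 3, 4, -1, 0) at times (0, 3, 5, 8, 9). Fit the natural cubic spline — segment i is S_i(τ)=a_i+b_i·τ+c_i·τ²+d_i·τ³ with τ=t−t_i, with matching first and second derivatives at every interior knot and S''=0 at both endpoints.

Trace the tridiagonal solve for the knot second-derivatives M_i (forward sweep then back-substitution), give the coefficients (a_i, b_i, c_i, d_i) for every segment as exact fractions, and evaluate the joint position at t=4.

Δ: Δ0=7/3, Δ1=1/2, Δ2=-5/3, Δ3=1
row 1: diag=10, rhs=-11; c'=1/5, d'=-11/10
row 2: denom=10−2·1/5=48/5; d'=(-13−2·-11/10)/(48/5)=-9/8
row 3: denom=8−3·5/16=113/16; d'=(16−3·-9/8)/(113/16)=310/113
back: M3=310/113
back: M2=-9/8−5/16·310/113=-224/113
back: M1=-11/10−1/5·-224/113=-159/226
M: M0=0, M1=-159/226, M2=-224/113, M3=310/113, M4=0
seg 0: a=-4, c=M0/2=0, d=(M1−M0)/(6·3)=-53/1356, b=Δ0−h0·(2M0+M1)/6=3641/1356
seg 1: a=3, c=M1/2=-159/452, d=(M2−M1)/(6·2)=-289/2712, b=Δ1−h1·(2M1+M2)/6=1105/678
seg 2: a=4, c=M2/2=-112/113, d=(M3−M2)/(6·3)=89/339, b=Δ2−h2·(2M2+M3)/6=-358/339
seg 3: a=-1, c=M3/2=155/113, d=(M4−M3)/(6·1)=-155/339, b=Δ3−h3·(2M3+M4)/6=29/339
t_q=4 → seg 1, τ=1; S=3+1105/678·τ+-159/452·τ²+-289/2712·τ³=3771/904

  seg 0: a=-4 b=3641/1356 c=0 d=-53/1356
  seg 1: a=3 b=1105/678 c=-159/452 d=-289/2712
  seg 2: a=4 b=-358/339 c=-112/113 d=89/339
  seg 3: a=-1 b=29/339 c=155/113 d=-155/339
S(4) = 3771/904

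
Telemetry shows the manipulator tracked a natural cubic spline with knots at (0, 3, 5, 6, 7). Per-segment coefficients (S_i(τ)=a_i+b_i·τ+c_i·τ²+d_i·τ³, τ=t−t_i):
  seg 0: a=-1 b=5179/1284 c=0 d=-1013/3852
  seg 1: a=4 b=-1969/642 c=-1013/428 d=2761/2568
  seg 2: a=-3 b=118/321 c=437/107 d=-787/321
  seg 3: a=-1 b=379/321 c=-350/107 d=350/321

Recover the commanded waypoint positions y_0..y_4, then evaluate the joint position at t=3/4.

y_0 = S_0(0) = a_0 = -1
y_1 = S_1(0) = a_1 = 4
y_2 = S_2(0) = a_2 = -3
y_3 = S_3(0) = a_3 = -1
y_4 = S_3(1) = -2
t_q=3/4 is in segment 0 (τ=3/4); S_0(τ)=52433/27392

y_0=-1 y_1=4 y_2=-3 y_3=-1 y_4=-2
S(3/4) = 52433/27392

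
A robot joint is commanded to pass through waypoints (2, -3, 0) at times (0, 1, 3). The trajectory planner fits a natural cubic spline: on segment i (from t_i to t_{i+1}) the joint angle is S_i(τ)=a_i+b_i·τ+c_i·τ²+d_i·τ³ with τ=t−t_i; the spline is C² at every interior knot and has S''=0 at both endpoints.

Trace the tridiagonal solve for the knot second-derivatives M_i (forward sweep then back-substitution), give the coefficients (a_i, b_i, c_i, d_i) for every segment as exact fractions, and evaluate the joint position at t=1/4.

Δ: Δ0=-5, Δ1=3/2
row 1: diag=6, rhs=39; c'=1/3, d'=13/2
back: M1=13/2
M: M0=0, M1=13/2, M2=0
seg 0: a=2, c=M0/2=0, d=(M1−M0)/(6·1)=13/12, b=Δ0−h0·(2M0+M1)/6=-73/12
seg 1: a=-3, c=M1/2=13/4, d=(M2−M1)/(6·2)=-13/24, b=Δ1−h1·(2M1+M2)/6=-17/6
t_q=1/4 → seg 0, τ=1/4; S=2+-73/12·τ+0·τ²+13/12·τ³=127/256

  seg 0: a=2 b=-73/12 c=0 d=13/12
  seg 1: a=-3 b=-17/6 c=13/4 d=-13/24
S(1/4) = 127/256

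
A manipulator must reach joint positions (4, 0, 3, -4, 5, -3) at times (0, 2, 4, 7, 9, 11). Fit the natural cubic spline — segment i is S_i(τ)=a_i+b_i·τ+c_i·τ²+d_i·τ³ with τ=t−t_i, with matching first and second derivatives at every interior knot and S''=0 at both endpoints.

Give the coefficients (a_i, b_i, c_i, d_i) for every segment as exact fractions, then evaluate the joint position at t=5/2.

  seg 0: a=4 b=-12931/3900 c=0 d=5131/15600
  seg 1: a=0 b=1231/1950 c=5131/2600 d=-2401/3120
  seg 2: a=3 b=-2767/3900 c=-3437/1300 d=82/117
  seg 3: a=-4 b=9167/3900 c=4763/1300 d=-4039/3120
  seg 4: a=5 b=2869/1950 c=-10669/2600 d=10669/15600
S(5/2) = 2281/3200

Δ: Δ0=-2, Δ1=3/2, Δ2=-7/3, Δ3=9/2, Δ4=-4
row 1: diag=8, rhs=21; c'=1/4, d'=21/8
row 2: denom=10−2·1/4=19/2; d'=(-23−2·21/8)/(19/2)=-113/38
row 3: denom=10−3·6/19=172/19; d'=(41−3·-113/38)/(172/19)=1897/344
row 4: denom=8−2·19/86=325/43; d'=(-51−2·1897/344)/(325/43)=-10669/1300
back: M4=-10669/1300
back: M3=1897/344−19/86·-10669/1300=4763/650
back: M2=-113/38−6/19·4763/650=-3437/650
back: M1=21/8−1/4·-3437/650=5131/1300
M: M0=0, M1=5131/1300, M2=-3437/650, M3=4763/650, M4=-10669/1300, M5=0
seg 0: a=4, c=M0/2=0, d=(M1−M0)/(6·2)=5131/15600, b=Δ0−h0·(2M0+M1)/6=-12931/3900
seg 1: a=0, c=M1/2=5131/2600, d=(M2−M1)/(6·2)=-2401/3120, b=Δ1−h1·(2M1+M2)/6=1231/1950
seg 2: a=3, c=M2/2=-3437/1300, d=(M3−M2)/(6·3)=82/117, b=Δ2−h2·(2M2+M3)/6=-2767/3900
seg 3: a=-4, c=M3/2=4763/1300, d=(M4−M3)/(6·2)=-4039/3120, b=Δ3−h3·(2M3+M4)/6=9167/3900
seg 4: a=5, c=M4/2=-10669/2600, d=(M5−M4)/(6·2)=10669/15600, b=Δ4−h4·(2M4+M5)/6=2869/1950
t_q=5/2 → seg 1, τ=1/2; S=0+1231/1950·τ+5131/2600·τ²+-2401/3120·τ³=2281/3200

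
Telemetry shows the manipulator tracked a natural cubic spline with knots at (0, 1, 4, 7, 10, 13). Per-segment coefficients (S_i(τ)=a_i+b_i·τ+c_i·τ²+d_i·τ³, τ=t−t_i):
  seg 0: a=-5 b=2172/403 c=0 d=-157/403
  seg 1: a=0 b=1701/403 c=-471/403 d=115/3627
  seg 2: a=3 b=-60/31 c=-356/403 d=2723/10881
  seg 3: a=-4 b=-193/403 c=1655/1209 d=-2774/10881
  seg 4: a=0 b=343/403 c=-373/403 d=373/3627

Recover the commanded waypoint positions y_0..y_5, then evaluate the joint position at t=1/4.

y_0 = S_0(0) = a_0 = -5
y_1 = S_1(0) = a_1 = 0
y_2 = S_2(0) = a_2 = 3
y_3 = S_3(0) = a_3 = -4
y_4 = S_4(0) = a_4 = 0
y_5 = S_4(3) = -3
t_q=1/4 is in segment 0 (τ=1/4); S_0(τ)=-94365/25792

y_0=-5 y_1=0 y_2=3 y_3=-4 y_4=0 y_5=-3
S(1/4) = -94365/25792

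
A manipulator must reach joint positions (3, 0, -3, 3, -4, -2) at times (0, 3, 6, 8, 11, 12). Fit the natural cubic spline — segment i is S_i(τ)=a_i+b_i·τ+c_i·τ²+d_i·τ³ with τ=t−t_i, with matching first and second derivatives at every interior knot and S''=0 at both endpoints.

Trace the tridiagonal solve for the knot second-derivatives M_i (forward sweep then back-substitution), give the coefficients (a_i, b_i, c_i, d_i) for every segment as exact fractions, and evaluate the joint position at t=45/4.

Δ: Δ0=-1, Δ1=-1, Δ2=3, Δ3=-7/3, Δ4=2
row 1: diag=12, rhs=0; c'=1/4, d'=0
row 2: denom=10−3·1/4=37/4; d'=(24−3·0)/(37/4)=96/37
row 3: denom=10−2·8/37=354/37; d'=(-32−2·96/37)/(354/37)=-688/177
row 4: denom=8−3·37/118=833/118; d'=(26−3·-688/177)/(833/118)=4444/833
back: M4=4444/833
back: M3=-688/177−37/118·4444/833=-13894/2499
back: M2=96/37−8/37·-13894/2499=9488/2499
back: M1=0−1/4·9488/2499=-2372/2499
M: M0=0, M1=-2372/2499, M2=9488/2499, M3=-13894/2499, M4=4444/833, M5=0
seg 0: a=3, c=M0/2=0, d=(M1−M0)/(6·3)=-1186/22491, b=Δ0−h0·(2M0+M1)/6=-1313/2499
seg 1: a=0, c=M1/2=-1186/2499, d=(M2−M1)/(6·3)=5930/22491, b=Δ1−h1·(2M1+M2)/6=-4871/2499
seg 2: a=-3, c=M2/2=4744/2499, d=(M3−M2)/(6·2)=-1299/1666, b=Δ2−h2·(2M2+M3)/6=829/357
seg 3: a=3, c=M3/2=-6947/2499, d=(M4−M3)/(6·3)=13613/22491, b=Δ3−h3·(2M3+M4)/6=1397/2499
seg 4: a=-4, c=M4/2=2222/833, d=(M5−M4)/(6·1)=-2222/2499, b=Δ4−h4·(2M4+M5)/6=554/2499
t_q=45/4 → seg 4, τ=1/4; S=-4+554/2499·τ+2222/833·τ²+-2222/2499·τ³=-14439/3808

  seg 0: a=3 b=-1313/2499 c=0 d=-1186/22491
  seg 1: a=0 b=-4871/2499 c=-1186/2499 d=5930/22491
  seg 2: a=-3 b=829/357 c=4744/2499 d=-1299/1666
  seg 3: a=3 b=1397/2499 c=-6947/2499 d=13613/22491
  seg 4: a=-4 b=554/2499 c=2222/833 d=-2222/2499
S(45/4) = -14439/3808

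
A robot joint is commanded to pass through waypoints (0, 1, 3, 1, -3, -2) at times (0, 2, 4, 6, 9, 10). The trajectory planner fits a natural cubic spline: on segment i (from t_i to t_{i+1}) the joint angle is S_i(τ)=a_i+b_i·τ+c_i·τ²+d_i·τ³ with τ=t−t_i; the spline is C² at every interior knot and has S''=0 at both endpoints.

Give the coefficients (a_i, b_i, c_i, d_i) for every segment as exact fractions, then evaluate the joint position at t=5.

Δ: Δ0=1/2, Δ1=1, Δ2=-1, Δ3=-4/3, Δ4=1
row 1: diag=8, rhs=3; c'=1/4, d'=3/8
row 2: denom=8−2·1/4=15/2; d'=(-12−2·3/8)/(15/2)=-17/10
row 3: denom=10−2·4/15=142/15; d'=(-2−2·-17/10)/(142/15)=21/142
row 4: denom=8−3·45/142=1001/142; d'=(14−3·21/142)/(1001/142)=25/13
back: M4=25/13
back: M3=21/142−45/142·25/13=-6/13
back: M2=-17/10−4/15·-6/13=-41/26
back: M1=3/8−1/4·-41/26=10/13
M: M0=0, M1=10/13, M2=-41/26, M3=-6/13, M4=25/13, M5=0
seg 0: a=0, c=M0/2=0, d=(M1−M0)/(6·2)=5/78, b=Δ0−h0·(2M0+M1)/6=19/78
seg 1: a=1, c=M1/2=5/13, d=(M2−M1)/(6·2)=-61/312, b=Δ1−h1·(2M1+M2)/6=79/78
seg 2: a=3, c=M2/2=-41/52, d=(M3−M2)/(6·2)=29/312, b=Δ2−h2·(2M2+M3)/6=8/39
seg 3: a=1, c=M3/2=-3/13, d=(M4−M3)/(6·3)=31/234, b=Δ3−h3·(2M3+M4)/6=-11/6
seg 4: a=-3, c=M4/2=25/26, d=(M5−M4)/(6·1)=-25/78, b=Δ4−h4·(2M4+M5)/6=14/39
t_q=5 → seg 2, τ=1; S=3+8/39·τ+-41/52·τ²+29/312·τ³=261/104

  seg 0: a=0 b=19/78 c=0 d=5/78
  seg 1: a=1 b=79/78 c=5/13 d=-61/312
  seg 2: a=3 b=8/39 c=-41/52 d=29/312
  seg 3: a=1 b=-11/6 c=-3/13 d=31/234
  seg 4: a=-3 b=14/39 c=25/26 d=-25/78
S(5) = 261/104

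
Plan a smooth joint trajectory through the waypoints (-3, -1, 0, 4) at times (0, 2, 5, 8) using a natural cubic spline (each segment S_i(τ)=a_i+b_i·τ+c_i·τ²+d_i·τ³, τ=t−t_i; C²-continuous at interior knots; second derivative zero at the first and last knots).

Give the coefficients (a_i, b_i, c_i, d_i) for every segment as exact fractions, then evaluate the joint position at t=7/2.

Δ: Δ0=1, Δ1=1/3, Δ2=4/3
row 1: diag=10, rhs=-4; c'=3/10, d'=-2/5
row 2: denom=12−3·3/10=111/10; d'=(6−3·-2/5)/(111/10)=24/37
back: M2=24/37
back: M1=-2/5−3/10·24/37=-22/37
M: M0=0, M1=-22/37, M2=24/37, M3=0
seg 0: a=-3, c=M0/2=0, d=(M1−M0)/(6·2)=-11/222, b=Δ0−h0·(2M0+M1)/6=133/111
seg 1: a=-1, c=M1/2=-11/37, d=(M2−M1)/(6·3)=23/333, b=Δ1−h1·(2M1+M2)/6=67/111
seg 2: a=0, c=M2/2=12/37, d=(M3−M2)/(6·3)=-4/111, b=Δ2−h2·(2M2+M3)/6=76/111
t_q=7/2 → seg 1, τ=3/2; S=-1+67/111·τ+-11/37·τ²+23/333·τ³=-157/296

  seg 0: a=-3 b=133/111 c=0 d=-11/222
  seg 1: a=-1 b=67/111 c=-11/37 d=23/333
  seg 2: a=0 b=76/111 c=12/37 d=-4/111
S(7/2) = -157/296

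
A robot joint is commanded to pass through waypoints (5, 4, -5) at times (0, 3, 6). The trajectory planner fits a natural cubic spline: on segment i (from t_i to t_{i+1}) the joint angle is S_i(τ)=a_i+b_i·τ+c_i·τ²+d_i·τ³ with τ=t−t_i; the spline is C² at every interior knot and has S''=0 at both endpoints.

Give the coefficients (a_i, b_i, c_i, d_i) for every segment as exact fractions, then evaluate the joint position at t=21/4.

  seg 0: a=5 b=1/3 c=0 d=-2/27
  seg 1: a=4 b=-5/3 c=-2/3 d=2/27
S(21/4) = -73/32

Δ: Δ0=-1/3, Δ1=-3
row 1: diag=12, rhs=-16; c'=1/4, d'=-4/3
back: M1=-4/3
M: M0=0, M1=-4/3, M2=0
seg 0: a=5, c=M0/2=0, d=(M1−M0)/(6·3)=-2/27, b=Δ0−h0·(2M0+M1)/6=1/3
seg 1: a=4, c=M1/2=-2/3, d=(M2−M1)/(6·3)=2/27, b=Δ1−h1·(2M1+M2)/6=-5/3
t_q=21/4 → seg 1, τ=9/4; S=4+-5/3·τ+-2/3·τ²+2/27·τ³=-73/32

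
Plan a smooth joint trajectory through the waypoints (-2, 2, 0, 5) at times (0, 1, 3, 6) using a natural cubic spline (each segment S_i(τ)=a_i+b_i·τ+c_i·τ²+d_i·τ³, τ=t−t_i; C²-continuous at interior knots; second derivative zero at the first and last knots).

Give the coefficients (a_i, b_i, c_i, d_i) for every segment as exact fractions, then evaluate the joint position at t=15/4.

Δ: Δ0=4, Δ1=-1, Δ2=5/3
row 1: diag=6, rhs=-30; c'=1/3, d'=-5
row 2: denom=10−2·1/3=28/3; d'=(16−2·-5)/(28/3)=39/14
back: M2=39/14
back: M1=-5−1/3·39/14=-83/14
M: M0=0, M1=-83/14, M2=39/14, M3=0
seg 0: a=-2, c=M0/2=0, d=(M1−M0)/(6·1)=-83/84, b=Δ0−h0·(2M0+M1)/6=419/84
seg 1: a=2, c=M1/2=-83/28, d=(M2−M1)/(6·2)=61/84, b=Δ1−h1·(2M1+M2)/6=85/42
seg 2: a=0, c=M2/2=39/28, d=(M3−M2)/(6·3)=-13/84, b=Δ2−h2·(2M2+M3)/6=-47/42
t_q=15/4 → seg 2, τ=3/4; S=0+-47/42·τ+39/28·τ²+-13/84·τ³=-31/256

  seg 0: a=-2 b=419/84 c=0 d=-83/84
  seg 1: a=2 b=85/42 c=-83/28 d=61/84
  seg 2: a=0 b=-47/42 c=39/28 d=-13/84
S(15/4) = -31/256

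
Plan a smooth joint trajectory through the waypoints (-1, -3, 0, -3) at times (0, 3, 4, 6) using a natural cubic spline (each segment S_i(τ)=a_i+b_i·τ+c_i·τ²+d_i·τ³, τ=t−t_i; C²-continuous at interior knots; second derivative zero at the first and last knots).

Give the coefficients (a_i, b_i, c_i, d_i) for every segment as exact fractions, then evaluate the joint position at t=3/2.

Δ: Δ0=-2/3, Δ1=3, Δ2=-3/2
row 1: diag=8, rhs=22; c'=1/8, d'=11/4
row 2: denom=6−1·1/8=47/8; d'=(-27−1·11/4)/(47/8)=-238/47
back: M2=-238/47
back: M1=11/4−1/8·-238/47=159/47
M: M0=0, M1=159/47, M2=-238/47, M3=0
seg 0: a=-1, c=M0/2=0, d=(M1−M0)/(6·3)=53/282, b=Δ0−h0·(2M0+M1)/6=-665/282
seg 1: a=-3, c=M1/2=159/94, d=(M2−M1)/(6·1)=-397/282, b=Δ1−h1·(2M1+M2)/6=383/141
seg 2: a=0, c=M2/2=-119/47, d=(M3−M2)/(6·2)=119/282, b=Δ2−h2·(2M2+M3)/6=529/282
t_q=3/2 → seg 0, τ=3/2; S=-1+-665/282·τ+0·τ²+53/282·τ³=-2935/752

  seg 0: a=-1 b=-665/282 c=0 d=53/282
  seg 1: a=-3 b=383/141 c=159/94 d=-397/282
  seg 2: a=0 b=529/282 c=-119/47 d=119/282
S(3/2) = -2935/752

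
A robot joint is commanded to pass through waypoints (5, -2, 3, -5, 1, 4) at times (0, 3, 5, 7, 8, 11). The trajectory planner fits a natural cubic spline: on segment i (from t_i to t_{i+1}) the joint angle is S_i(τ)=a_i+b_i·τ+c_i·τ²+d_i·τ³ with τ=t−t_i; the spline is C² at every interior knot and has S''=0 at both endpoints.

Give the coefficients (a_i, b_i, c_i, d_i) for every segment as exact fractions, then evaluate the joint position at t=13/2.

Δ: Δ0=-7/3, Δ1=5/2, Δ2=-4, Δ3=6, Δ4=1
row 1: diag=10, rhs=29; c'=1/5, d'=29/10
row 2: denom=8−2·1/5=38/5; d'=(-39−2·29/10)/(38/5)=-112/19
row 3: denom=6−2·5/19=104/19; d'=(60−2·-112/19)/(104/19)=341/26
row 4: denom=8−1·19/104=813/104; d'=(-30−1·341/26)/(813/104)=-4484/813
back: M4=-4484/813
back: M3=341/26−19/104·-4484/813=11482/813
back: M2=-112/19−5/19·11482/813=-7814/813
back: M1=29/10−1/5·-7814/813=7841/1626
M: M0=0, M1=7841/1626, M2=-7814/813, M3=11482/813, M4=-4484/813, M5=0
seg 0: a=5, c=M0/2=0, d=(M1−M0)/(6·3)=7841/29268, b=Δ0−h0·(2M0+M1)/6=-5143/1084
seg 1: a=-2, c=M1/2=7841/3252, d=(M2−M1)/(6·2)=-7823/6504, b=Δ1−h1·(2M1+M2)/6=1349/542
seg 2: a=3, c=M2/2=-3907/813, d=(M3−M2)/(6·2)=536/271, b=Δ2−h2·(2M2+M3)/6=-1870/813
seg 3: a=-5, c=M3/2=5741/813, d=(M4−M3)/(6·1)=-887/271, b=Δ3−h3·(2M3+M4)/6=1798/813
seg 4: a=1, c=M4/2=-2242/813, d=(M5−M4)/(6·3)=2242/7317, b=Δ4−h4·(2M4+M5)/6=5297/813
t_q=13/2 → seg 2, τ=3/2; S=3+-1870/813·τ+-3907/813·τ²+536/271·τ³=-4973/1084

  seg 0: a=5 b=-5143/1084 c=0 d=7841/29268
  seg 1: a=-2 b=1349/542 c=7841/3252 d=-7823/6504
  seg 2: a=3 b=-1870/813 c=-3907/813 d=536/271
  seg 3: a=-5 b=1798/813 c=5741/813 d=-887/271
  seg 4: a=1 b=5297/813 c=-2242/813 d=2242/7317
S(13/2) = -4973/1084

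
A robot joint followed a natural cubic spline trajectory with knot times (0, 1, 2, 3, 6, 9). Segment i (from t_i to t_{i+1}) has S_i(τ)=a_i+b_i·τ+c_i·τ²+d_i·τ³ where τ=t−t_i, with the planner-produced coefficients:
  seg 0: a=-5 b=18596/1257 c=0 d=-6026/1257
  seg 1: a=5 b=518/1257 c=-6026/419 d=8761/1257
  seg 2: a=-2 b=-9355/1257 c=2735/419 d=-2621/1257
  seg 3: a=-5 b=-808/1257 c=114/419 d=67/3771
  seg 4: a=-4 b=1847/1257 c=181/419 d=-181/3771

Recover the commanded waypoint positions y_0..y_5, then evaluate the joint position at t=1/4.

y_0=-5 y_1=5 y_2=-2 y_3=-5 y_4=-4 y_5=3
S(1/4) = -18455/13408

y_0 = S_0(0) = a_0 = -5
y_1 = S_1(0) = a_1 = 5
y_2 = S_2(0) = a_2 = -2
y_3 = S_3(0) = a_3 = -5
y_4 = S_4(0) = a_4 = -4
y_5 = S_4(3) = 3
t_q=1/4 is in segment 0 (τ=1/4); S_0(τ)=-18455/13408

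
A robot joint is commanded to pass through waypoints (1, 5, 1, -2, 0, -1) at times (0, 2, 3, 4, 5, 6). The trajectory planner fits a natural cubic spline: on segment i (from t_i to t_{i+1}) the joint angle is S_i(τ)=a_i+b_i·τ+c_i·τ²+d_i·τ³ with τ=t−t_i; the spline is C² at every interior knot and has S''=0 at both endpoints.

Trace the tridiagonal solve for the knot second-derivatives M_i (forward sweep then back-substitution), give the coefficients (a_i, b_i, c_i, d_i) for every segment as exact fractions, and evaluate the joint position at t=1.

  seg 0: a=1 b=1298/321 c=0 d=-164/321
  seg 1: a=5 b=-670/321 c=-328/107 d=370/321
  seg 2: a=1 b=-1528/321 c=42/107 d=439/321
  seg 3: a=-2 b=41/321 c=481/107 d=-842/321
  seg 4: a=0 b=401/321 c=-361/107 d=361/321
S(1) = 485/107

Δ: Δ0=2, Δ1=-4, Δ2=-3, Δ3=2, Δ4=-1
row 1: diag=6, rhs=-36; c'=1/6, d'=-6
row 2: denom=4−1·1/6=23/6; d'=(6−1·-6)/(23/6)=72/23
row 3: denom=4−1·6/23=86/23; d'=(30−1·72/23)/(86/23)=309/43
row 4: denom=4−1·23/86=321/86; d'=(-18−1·309/43)/(321/86)=-722/107
back: M4=-722/107
back: M3=309/43−23/86·-722/107=962/107
back: M2=72/23−6/23·962/107=84/107
back: M1=-6−1/6·84/107=-656/107
M: M0=0, M1=-656/107, M2=84/107, M3=962/107, M4=-722/107, M5=0
seg 0: a=1, c=M0/2=0, d=(M1−M0)/(6·2)=-164/321, b=Δ0−h0·(2M0+M1)/6=1298/321
seg 1: a=5, c=M1/2=-328/107, d=(M2−M1)/(6·1)=370/321, b=Δ1−h1·(2M1+M2)/6=-670/321
seg 2: a=1, c=M2/2=42/107, d=(M3−M2)/(6·1)=439/321, b=Δ2−h2·(2M2+M3)/6=-1528/321
seg 3: a=-2, c=M3/2=481/107, d=(M4−M3)/(6·1)=-842/321, b=Δ3−h3·(2M3+M4)/6=41/321
seg 4: a=0, c=M4/2=-361/107, d=(M5−M4)/(6·1)=361/321, b=Δ4−h4·(2M4+M5)/6=401/321
t_q=1 → seg 0, τ=1; S=1+1298/321·τ+0·τ²+-164/321·τ³=485/107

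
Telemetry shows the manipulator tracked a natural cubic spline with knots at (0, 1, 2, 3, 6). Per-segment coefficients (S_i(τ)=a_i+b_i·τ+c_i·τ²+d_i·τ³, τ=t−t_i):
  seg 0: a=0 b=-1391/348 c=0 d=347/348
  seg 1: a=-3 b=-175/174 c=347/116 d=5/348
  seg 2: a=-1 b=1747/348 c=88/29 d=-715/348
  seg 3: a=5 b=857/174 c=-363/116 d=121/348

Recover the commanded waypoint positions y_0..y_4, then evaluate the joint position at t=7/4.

y_0=0 y_1=-3 y_2=-1 y_3=5 y_4=1
S(7/4) = -15335/7424

y_0 = S_0(0) = a_0 = 0
y_1 = S_1(0) = a_1 = -3
y_2 = S_2(0) = a_2 = -1
y_3 = S_3(0) = a_3 = 5
y_4 = S_3(3) = 1
t_q=7/4 is in segment 1 (τ=3/4); S_1(τ)=-15335/7424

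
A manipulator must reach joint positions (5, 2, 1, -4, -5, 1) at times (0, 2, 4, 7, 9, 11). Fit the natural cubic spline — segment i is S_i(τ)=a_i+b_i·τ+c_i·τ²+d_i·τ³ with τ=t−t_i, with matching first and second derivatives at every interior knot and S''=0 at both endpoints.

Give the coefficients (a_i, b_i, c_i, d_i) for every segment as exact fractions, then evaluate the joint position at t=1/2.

  seg 0: a=5 b=-7169/3900 c=0 d=1319/15600
  seg 1: a=2 b=-803/975 c=1319/2600 d=-539/3120
  seg 2: a=1 b=-3383/3900 c=-172/325 d=41/468
  seg 3: a=-4 b=-3271/1950 c=337/1300 d=257/1560
  seg 4: a=-5 b=1303/975 c=811/650 d=-811/3900
S(1/2) = 34041/8320

Δ: Δ0=-3/2, Δ1=-1/2, Δ2=-5/3, Δ3=-1/2, Δ4=3
row 1: diag=8, rhs=6; c'=1/4, d'=3/4
row 2: denom=10−2·1/4=19/2; d'=(-7−2·3/4)/(19/2)=-17/19
row 3: denom=10−3·6/19=172/19; d'=(7−3·-17/19)/(172/19)=46/43
row 4: denom=8−2·19/86=325/43; d'=(21−2·46/43)/(325/43)=811/325
back: M4=811/325
back: M3=46/43−19/86·811/325=337/650
back: M2=-17/19−6/19·337/650=-344/325
back: M1=3/4−1/4·-344/325=1319/1300
M: M0=0, M1=1319/1300, M2=-344/325, M3=337/650, M4=811/325, M5=0
seg 0: a=5, c=M0/2=0, d=(M1−M0)/(6·2)=1319/15600, b=Δ0−h0·(2M0+M1)/6=-7169/3900
seg 1: a=2, c=M1/2=1319/2600, d=(M2−M1)/(6·2)=-539/3120, b=Δ1−h1·(2M1+M2)/6=-803/975
seg 2: a=1, c=M2/2=-172/325, d=(M3−M2)/(6·3)=41/468, b=Δ2−h2·(2M2+M3)/6=-3383/3900
seg 3: a=-4, c=M3/2=337/1300, d=(M4−M3)/(6·2)=257/1560, b=Δ3−h3·(2M3+M4)/6=-3271/1950
seg 4: a=-5, c=M4/2=811/650, d=(M5−M4)/(6·2)=-811/3900, b=Δ4−h4·(2M4+M5)/6=1303/975
t_q=1/2 → seg 0, τ=1/2; S=5+-7169/3900·τ+0·τ²+1319/15600·τ³=34041/8320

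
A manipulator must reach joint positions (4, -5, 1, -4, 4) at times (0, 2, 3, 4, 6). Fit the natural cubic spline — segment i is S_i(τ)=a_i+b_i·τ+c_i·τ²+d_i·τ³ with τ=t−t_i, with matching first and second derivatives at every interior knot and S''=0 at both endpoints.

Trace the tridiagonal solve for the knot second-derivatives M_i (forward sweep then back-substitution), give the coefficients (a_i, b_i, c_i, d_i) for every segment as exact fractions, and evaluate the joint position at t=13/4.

  seg 0: a=4 b=-409/44 c=0 d=211/176
  seg 1: a=-5 b=56/11 c=633/88 d=-553/88
  seg 2: a=1 b=5/8 c=-513/44 d=531/88
  seg 3: a=-4 b=-101/22 c=567/88 d=-189/176
S(13/4) = 2939/5632

Δ: Δ0=-9/2, Δ1=6, Δ2=-5, Δ3=4
row 1: diag=6, rhs=63; c'=1/6, d'=21/2
row 2: denom=4−1·1/6=23/6; d'=(-66−1·21/2)/(23/6)=-459/23
row 3: denom=6−1·6/23=132/23; d'=(54−1·-459/23)/(132/23)=567/44
back: M3=567/44
back: M2=-459/23−6/23·567/44=-513/22
back: M1=21/2−1/6·-513/22=633/44
M: M0=0, M1=633/44, M2=-513/22, M3=567/44, M4=0
seg 0: a=4, c=M0/2=0, d=(M1−M0)/(6·2)=211/176, b=Δ0−h0·(2M0+M1)/6=-409/44
seg 1: a=-5, c=M1/2=633/88, d=(M2−M1)/(6·1)=-553/88, b=Δ1−h1·(2M1+M2)/6=56/11
seg 2: a=1, c=M2/2=-513/44, d=(M3−M2)/(6·1)=531/88, b=Δ2−h2·(2M2+M3)/6=5/8
seg 3: a=-4, c=M3/2=567/88, d=(M4−M3)/(6·2)=-189/176, b=Δ3−h3·(2M3+M4)/6=-101/22
t_q=13/4 → seg 2, τ=1/4; S=1+5/8·τ+-513/44·τ²+531/88·τ³=2939/5632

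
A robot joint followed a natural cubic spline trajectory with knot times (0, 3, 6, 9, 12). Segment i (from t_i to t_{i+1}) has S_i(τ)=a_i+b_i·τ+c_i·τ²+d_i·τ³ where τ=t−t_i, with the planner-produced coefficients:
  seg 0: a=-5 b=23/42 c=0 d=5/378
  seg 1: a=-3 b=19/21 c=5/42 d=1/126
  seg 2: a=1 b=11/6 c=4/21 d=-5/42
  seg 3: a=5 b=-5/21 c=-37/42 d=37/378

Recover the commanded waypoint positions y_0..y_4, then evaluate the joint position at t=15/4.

y_0 = S_0(0) = a_0 = -5
y_1 = S_1(0) = a_1 = -3
y_2 = S_2(0) = a_2 = 1
y_3 = S_3(0) = a_3 = 5
y_4 = S_3(3) = -1
t_q=15/4 is in segment 1 (τ=3/4); S_1(τ)=-2017/896

y_0=-5 y_1=-3 y_2=1 y_3=5 y_4=-1
S(15/4) = -2017/896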